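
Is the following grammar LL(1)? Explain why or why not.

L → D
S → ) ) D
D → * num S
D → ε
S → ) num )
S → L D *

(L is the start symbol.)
No. Predict set conflict for S: { ')' }

A grammar is LL(1) if for each non-terminal N with multiple productions, the predict sets of those productions are pairwise disjoint, where PREDICT(N → α) = (FIRST(α) \ {ε}) ∪ (FOLLOW(N) if α ⇒* ε).

Relevant sets:
  FIRST(L) = { '*', ε }
  FIRST(D) = { '*', ε }
  FOLLOW(D) = { $, '*' }

For S:
  PREDICT(S → ')' ')' D) = { ')' }
  PREDICT(S → ')' num ')') = { ')' }
  PREDICT(S → L D '*') = { '*' }
For D:
  PREDICT(D → '*' num S) = { '*' }
  PREDICT(D → ε) = { $, '*' }
L has a single production, so nothing to check there.

Conflict found: Predict set conflict for S: { ')' }
The grammar is NOT LL(1).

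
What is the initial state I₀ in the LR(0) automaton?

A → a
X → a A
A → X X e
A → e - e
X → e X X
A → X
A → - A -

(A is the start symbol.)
First, augment the grammar with A' → A
I₀ = CLOSURE({ [A' → . A] }):
  [A' → . A] has the dot before A: add [A → . a], [A → . X X e], [A → . e - e], [A → . X], [A → . - A -]
  [A → . X X e] has the dot before X: add [X → . a A], [X → . e X X]
No further items can be added.

I₀ = { [A → . - A -], [A → . X X e], [A → . X], [A → . a], [A → . e - e], [A' → . A], [X → . a A], [X → . e X X] }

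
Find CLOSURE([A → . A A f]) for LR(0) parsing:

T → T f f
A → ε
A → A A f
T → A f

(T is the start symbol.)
{ [A → . A A f], [A → .] }

To compute CLOSURE, for each item [A → α.Bβ] where B is a non-terminal, add [B → .γ] for all productions B → γ; repeat for the newly added items until nothing changes.

Start with: [A → . A A f]
  [A → . A A f] has the dot before A: add [A → .]
No further items can be added.

CLOSURE = { [A → . A A f], [A → .] }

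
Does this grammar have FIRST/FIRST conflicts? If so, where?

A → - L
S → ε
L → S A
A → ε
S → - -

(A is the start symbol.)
No FIRST/FIRST conflicts.

Productions for A:
  A → - L: FIRST = { '-' }
  A → ε: FIRST = { ε }
Productions for S:
  S → ε: FIRST = { ε }
  S → - -: FIRST = { '-' }
L has only one production, so no FIRST/FIRST conflict is possible there.

All alternatives of each non-terminal have pairwise disjoint FIRST sets.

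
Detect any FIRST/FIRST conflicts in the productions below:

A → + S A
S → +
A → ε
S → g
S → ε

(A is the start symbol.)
No FIRST/FIRST conflicts.

Productions for A:
  A → + S A: FIRST = { '+' }
  A → ε: FIRST = { ε }
Productions for S:
  S → +: FIRST = { '+' }
  S → g: FIRST = { 'g' }
  S → ε: FIRST = { ε }

All alternatives of each non-terminal have pairwise disjoint FIRST sets.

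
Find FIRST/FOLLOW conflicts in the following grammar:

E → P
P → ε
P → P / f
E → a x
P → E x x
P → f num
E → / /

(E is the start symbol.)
A FIRST/FOLLOW conflict occurs when a non-terminal N has a nullable alternative N → β (β ⇒* ε) and another alternative N → α with FIRST(α) ∩ FOLLOW(N) ≠ ∅: on such a lookahead the parser cannot decide between expanding α and letting N vanish via β.

Nullable non-terminals: E, P.
FIRST sets used below: FIRST(P) = { '/', 'a', 'f', 'x', ε }, FIRST(E) = { '/', 'a', 'f', 'x', ε }

E: nullable alternative(s) E → P; FOLLOW(E) = { $, 'x' }
  E → P: FIRST \ {ε} = { '/', 'a', 'f', 'x' } — this is the only nullable alternative, skip
  E → a x: FIRST \ {ε} = { 'a' } — disjoint from FOLLOW(E)
  E → / /: FIRST \ {ε} = { '/' } — disjoint from FOLLOW(E)

P: nullable alternative(s) P → ε; FOLLOW(P) = { $, '/', 'x' }
  P → ε: FIRST \ {ε} = { } — this is the only nullable alternative, skip
  P → P / f: FIRST \ {ε} = { '/', 'a', 'f', 'x' } — overlaps FOLLOW(P) on { '/', 'x' }: CONFLICT
  P → E x x: FIRST \ {ε} = { '/', 'a', 'f', 'x' } — overlaps FOLLOW(P) on { '/', 'x' }: CONFLICT
  P → f num: FIRST \ {ε} = { 'f' } — disjoint from FOLLOW(P)

So the grammar has 2 FIRST/FOLLOW conflicts (marked CONFLICT above).

Answer: Yes. P → P '/' f with FOLLOW(P) on { '/', 'x' }; P → E x x with FOLLOW(P) on { '/', 'x' }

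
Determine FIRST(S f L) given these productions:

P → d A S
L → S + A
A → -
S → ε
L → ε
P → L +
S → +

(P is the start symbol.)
FIRST sets of the non-terminals involved (from the grammar, by fixed-point iteration):
  FIRST(S) = { '+', ε }

To compute FIRST(S f L), process the symbols left to right:
Symbol S is a non-terminal. Add FIRST(S) \ {ε} = { '+' }
S is nullable (ε ∈ FIRST(S)), continue to the next symbol.
Symbol f is a terminal. Add 'f' and stop.
FIRST(S f L) = { '+', 'f' }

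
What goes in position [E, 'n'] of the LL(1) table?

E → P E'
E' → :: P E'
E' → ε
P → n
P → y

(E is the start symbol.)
E → P E'

To find M[E, 'n'], we find productions for E where 'n' is in the predict set (PREDICT(N → α) = (FIRST(α) \ {ε}) ∪ (FOLLOW(N) if α ⇒* ε)).

Relevant sets:
  FIRST(P) = { 'n', 'y' }

E → P E': PREDICT = { 'n', 'y' }
  'n' is in predict set, so this production goes in M[E, 'n']

M[E, 'n'] = E → P E'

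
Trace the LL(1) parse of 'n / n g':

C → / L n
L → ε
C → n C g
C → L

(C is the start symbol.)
Stack is shown with the top on the left.

Stack      Input      Action
----------------------------
C $        n / n g $  output C → n C g
n C g $    n / n g $  match 'n'
C g $      / n g $    output C → / L n
/ L n g $  / n g $    match '/'
L n g $    n g $      output L → ε
n g $      n g $      match 'n'
g $        g $        match 'g'
$          $          accept

The string is accepted.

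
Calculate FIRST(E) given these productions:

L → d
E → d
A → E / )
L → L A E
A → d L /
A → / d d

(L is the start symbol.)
To compute FIRST(E), examine every production with E on the left-hand side, reading each right-hand side left to right until a non-nullable symbol is reached.

From E → d:
  - d is a terminal: add 'd' and stop

Collecting: FIRST(E) = { 'd' }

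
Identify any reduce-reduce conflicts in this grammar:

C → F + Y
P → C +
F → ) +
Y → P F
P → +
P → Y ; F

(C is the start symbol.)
Augment with C' → C and build the canonical LR(0) collection (I0 = CLOSURE({[C' → . C]}), then GOTO on every symbol after a dot until no new states appear). It has 14 states:
  I0: { [C → . F + Y], [C' → . C], [F → . ) +] }  — shift
  I1: { [F → ) . +] }  — shift
  I2: { [C' → C .] }  — accept
  I3: { [C → F . + Y] }  — shift
  I4: { [C → . F + Y], [C → F + . Y], [F → . ) +], [P → . +], [P → . C +], [P → . Y ; F], [Y → . P F] }  — shift
  I5: { [P → + .] }  — reduce
  I6: { [P → C . +] }  — shift
  I7: { [F → . ) +], [Y → P . F] }  — shift
  I8: { [C → F + Y .], [P → Y . ; F] }  — shift, reduce
  I9: { [F → . ) +], [P → Y ; . F] }  — shift
  I10: { [P → Y ; F .] }  — reduce
  I11: { [Y → P F .] }  — reduce
  I12: { [P → C + .] }  — reduce
  I13: { [F → ) + .] }  — reduce

No state contains more than one complete item.

Answer: No reduce-reduce conflicts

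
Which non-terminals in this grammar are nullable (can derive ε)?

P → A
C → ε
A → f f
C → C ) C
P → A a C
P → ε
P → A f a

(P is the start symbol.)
{ 'C', 'P' }

A non-terminal is nullable if it can derive ε (the empty string): either it has an ε-production, or it has a production whose right-hand side consists entirely of nullable non-terminals.

ε-productions: C → ε, P → ε
So C, P are immediately nullable.
No further non-terminal can be added: every production for the remaining non-terminals contains a terminal or a non-nullable non-terminal.
Nullable = { 'C', 'P' }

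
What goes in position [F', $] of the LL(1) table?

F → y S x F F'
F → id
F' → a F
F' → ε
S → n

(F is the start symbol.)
F' → ε

To find M[F', $], we find productions for F' where $ is in the predict set (PREDICT(N → α) = (FIRST(α) \ {ε}) ∪ (FOLLOW(N) if α ⇒* ε)).

Relevant sets:
  FOLLOW(F') = { $, 'a' }

F' → a F: PREDICT = { 'a' }
F' → ε: PREDICT = { $, 'a' }
  $ is in predict set, so this production goes in M[F', $]

M[F', $] = F' → ε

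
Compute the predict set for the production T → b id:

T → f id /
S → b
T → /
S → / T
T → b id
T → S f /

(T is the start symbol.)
{ 'b' }

PREDICT(T → b id) = (FIRST(RHS) \ {ε}) ∪ (FOLLOW(T) if ε ∈ FIRST(RHS), i.e. RHS ⇒* ε)
FIRST(b id) = { 'b' }
ε ∉ FIRST(b id), so FOLLOW(T) is not added.
PREDICT(T → b id) = { 'b' }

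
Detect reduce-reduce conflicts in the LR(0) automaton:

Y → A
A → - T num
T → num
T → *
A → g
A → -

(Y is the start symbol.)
Augment with Y' → Y and build the canonical LR(0) collection (I0 = CLOSURE({[Y' → . Y]}), then GOTO on every symbol after a dot until no new states appear). It has 9 states:
  I0: { [A → . - T num], [A → . -], [A → . g], [Y → . A], [Y' → . Y] }  — shift
  I1: { [A → - . T num], [A → - .], [T → . *], [T → . num] }  — shift, reduce
  I2: { [Y → A .] }  — reduce
  I3: { [Y' → Y .] }  — accept
  I4: { [A → g .] }  — reduce
  I5: { [T → * .] }  — reduce
  I6: { [A → - T . num] }  — shift
  I7: { [T → num .] }  — reduce
  I8: { [A → - T num .] }  — reduce

No state contains more than one complete item.

Answer: No reduce-reduce conflicts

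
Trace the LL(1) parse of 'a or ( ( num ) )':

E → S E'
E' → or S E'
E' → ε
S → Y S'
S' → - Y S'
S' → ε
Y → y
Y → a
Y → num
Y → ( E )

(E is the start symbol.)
LL(1) parsing maintains a stack (initially the start symbol over $) and the input. At each step: if the stack top is a terminal, match it against the current input token; if it is a non-terminal N, replace it with the RHS of M[N, lookahead] (the unique production whose predict set contains the lookahead).

Stack is shown with the top on the left.

Stack                        Input               Action
-------------------------------------------------------
E $                          a or ( ( num ) ) $  output E → S E'
S E' $                       a or ( ( num ) ) $  output S → Y S'
Y S' E' $                    a or ( ( num ) ) $  output Y → a
a S' E' $                    a or ( ( num ) ) $  match 'a'
S' E' $                      or ( ( num ) ) $    output S' → ε
E' $                         or ( ( num ) ) $    output E' → or S E'
or S E' $                    or ( ( num ) ) $    match 'or'
S E' $                       ( ( num ) ) $       output S → Y S'
Y S' E' $                    ( ( num ) ) $       output Y → ( E )
( E ) S' E' $                ( ( num ) ) $       match '('
E ) S' E' $                  ( num ) ) $         output E → S E'
S E' ) S' E' $               ( num ) ) $         output S → Y S'
Y S' E' ) S' E' $            ( num ) ) $         output Y → ( E )
( E ) S' E' ) S' E' $        ( num ) ) $         match '('
E ) S' E' ) S' E' $          num ) ) $           output E → S E'
S E' ) S' E' ) S' E' $       num ) ) $           output S → Y S'
Y S' E' ) S' E' ) S' E' $    num ) ) $           output Y → num
num S' E' ) S' E' ) S' E' $  num ) ) $           match 'num'
S' E' ) S' E' ) S' E' $      ) ) $               output S' → ε
E' ) S' E' ) S' E' $         ) ) $               output E' → ε
) S' E' ) S' E' $            ) ) $               match ')'
S' E' ) S' E' $              ) $                 output S' → ε
E' ) S' E' $                 ) $                 output E' → ε
) S' E' $                    ) $                 match ')'
S' E' $                      $                   output S' → ε
E' $                         $                   output E' → ε
$                            $                   accept

The string is accepted.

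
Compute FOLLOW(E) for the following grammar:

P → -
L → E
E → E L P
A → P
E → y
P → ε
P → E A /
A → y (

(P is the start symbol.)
To compute FOLLOW(E), find every occurrence of E on a right-hand side N → α E β: add FIRST(β) \ {ε}, and if β is empty or nullable also add FOLLOW(N). Iterate to a fixed point.

In L → E: E is at the end, add FOLLOW(L)
In E → E L P: E is followed by L P, add FIRST(L P) \ {ε} = { 'y' }
In P → E A /: E is followed by A '/', add FIRST(A '/') \ {ε} = { '-', '/', 'y' }

The FOLLOW sets referred to above (computed the same way, to a fixed point):
  FOLLOW(L) = { '-', '/', 'y' }

Taking the union: FOLLOW(E) = { '-', '/', 'y' }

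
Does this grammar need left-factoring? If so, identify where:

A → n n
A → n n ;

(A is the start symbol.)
Yes, A has productions with common prefix 'n n'

Left-factoring is needed when two productions for the same non-terminal
share a common prefix on the right-hand side.

Productions for A:
  A → n n
  A → n n ;

Found common prefix 'n n' in productions for A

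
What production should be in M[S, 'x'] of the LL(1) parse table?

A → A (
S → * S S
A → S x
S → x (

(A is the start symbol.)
S → x (

To find M[S, 'x'], we find productions for S where 'x' is in the predict set (PREDICT(N → α) = (FIRST(α) \ {ε}) ∪ (FOLLOW(N) if α ⇒* ε)).

S → * S S: PREDICT = { '*' }
S → x (: PREDICT = { 'x' }
  'x' is in predict set, so this production goes in M[S, 'x']

M[S, 'x'] = S → x (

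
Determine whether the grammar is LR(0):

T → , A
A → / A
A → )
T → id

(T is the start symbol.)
Yes, the grammar is LR(0)

Augment with T' → T and build the canonical LR(0) collection (I0 = CLOSURE({[T' → . T]}), then GOTO on every symbol after a dot until no new states appear). It has 8 states:
  I0: { [T → . , A], [T → . id], [T' → . T] }  — shift
  I1: { [A → . )], [A → . / A], [T → , . A] }  — shift
  I2: { [T' → T .] }  — accept
  I3: { [T → id .] }  — reduce
  I4: { [A → ) .] }  — reduce
  I5: { [A → . )], [A → . / A], [A → / . A] }  — shift
  I6: { [T → , A .] }  — reduce
  I7: { [A → / A .] }  — reduce

Every state is either a pure shift/goto state or contains exactly one complete item and nothing to shift — no conflicts. The grammar is LR(0).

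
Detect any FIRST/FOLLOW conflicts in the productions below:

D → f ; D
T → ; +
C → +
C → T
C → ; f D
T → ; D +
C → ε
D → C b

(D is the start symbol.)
Nullable non-terminals: C.
FIRST sets used below: FIRST(T) = { ';' }

C: nullable alternative(s) C → ε; FOLLOW(C) = { 'b' }
  C → +: FIRST \ {ε} = { '+' } — disjoint from FOLLOW(C)
  C → T: FIRST \ {ε} = { ';' } — disjoint from FOLLOW(C)
  C → ; f D: FIRST \ {ε} = { ';' } — disjoint from FOLLOW(C)
  C → ε: FIRST \ {ε} = { } — this is the only nullable alternative, skip

D, T have no nullable alternative, so no FIRST/FOLLOW check is needed there.

No FIRST/FOLLOW conflicts found.

Answer: No FIRST/FOLLOW conflicts.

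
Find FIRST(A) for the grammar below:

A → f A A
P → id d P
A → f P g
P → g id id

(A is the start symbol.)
From A → f A A:
  - f is a terminal: add 'f' and stop
From A → f P g:
  - f is a terminal: add 'f' and stop

Collecting: FIRST(A) = { 'f' }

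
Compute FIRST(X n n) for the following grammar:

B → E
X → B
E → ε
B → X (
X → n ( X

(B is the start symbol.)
{ '(', 'n' }

FIRST sets of the non-terminals involved (from the grammar, by fixed-point iteration):
  FIRST(X) = { '(', 'n', ε }

To compute FIRST(X n n), process the symbols left to right:
Symbol X is a non-terminal. Add FIRST(X) \ {ε} = { '(', 'n' }
X is nullable (ε ∈ FIRST(X)), continue to the next symbol.
Symbol n is a terminal. Add 'n' and stop.
FIRST(X n n) = { '(', 'n' }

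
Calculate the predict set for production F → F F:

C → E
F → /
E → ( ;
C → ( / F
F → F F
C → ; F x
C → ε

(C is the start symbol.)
PREDICT(F → F F) = (FIRST(RHS) \ {ε}) ∪ (FOLLOW(F) if ε ∈ FIRST(RHS), i.e. RHS ⇒* ε)
FIRST(F) = { '/' }
FIRST(F F) = { '/' }
ε ∉ FIRST(F F), so FOLLOW(F) is not added.
PREDICT(F → F F) = { '/' }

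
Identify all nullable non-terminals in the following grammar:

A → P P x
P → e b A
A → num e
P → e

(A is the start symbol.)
There are no ε-productions, so no non-terminal can derive ε.
No non-terminals are nullable.

Answer: None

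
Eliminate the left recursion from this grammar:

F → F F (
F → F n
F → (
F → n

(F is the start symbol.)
F → ( F'
F → n F'
F' → F ( F'
F' → n F'
F' → ε

F is directly left-recursive. The standard transformation for
  A → A α₁ | ... | A α_m | β₁ | ... | β_n
is
  A  → β₁ A' | ... | β_n A'
  A' → α₁ A' | ... | α_m A' | ε

F → ( becomes F → ( F'
F → n becomes F → n F'
F → F F ( becomes F' → F ( F'
F → F n becomes F' → n F'
Add F' → ε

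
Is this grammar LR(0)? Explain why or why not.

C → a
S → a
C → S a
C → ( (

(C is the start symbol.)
A grammar is LR(0) if no state in the canonical LR(0) collection has:
  - both a shift item (dot before a terminal) and a complete item (shift-reduce conflict), or
  - two or more complete items (reduce-reduce conflict; the accept item [C' → C .] counts as a complete item here).

Augment with C' → C and build the canonical LR(0) collection (I0 = CLOSURE({[C' → . C]}), then GOTO on every symbol after a dot until no new states appear). It has 7 states:
  I0: { [C → . ( (], [C → . S a], [C → . a], [C' → . C], [S → . a] }  — shift
  I1: { [C → ( . (] }  — shift
  I2: { [C' → C .] }  — accept
  I3: { [C → S . a] }  — shift
  I4: { [C → a .], [S → a .] }  — 2 reduces
  I5: { [C → S a .] }  — reduce
  I6: { [C → ( ( .] }  — reduce

Conflict in state I4:
  Reduce-reduce conflict: [C → a .] and [S → a .]
So the grammar is NOT LR(0).

Answer: No. Reduce-reduce conflict: [C → a .] and [S → a .]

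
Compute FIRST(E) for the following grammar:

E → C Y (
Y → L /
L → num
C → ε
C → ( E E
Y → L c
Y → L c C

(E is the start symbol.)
To compute FIRST(E), examine every production with E on the left-hand side, reading each right-hand side left to right until a non-nullable symbol is reached.

FIRST sets of the other non-terminals involved (by the same procedure, iterated to a fixed point):
  FIRST(C) = { '(', ε }
  FIRST(Y) = { 'num' }

From E → C Y (:
  - C is a non-terminal: add FIRST(C) \ {ε} = { '(' }
    C is nullable, so continue to the next symbol
  - Y is a non-terminal: add FIRST(Y) \ {ε} = { 'num' }
    Y is not nullable, so stop

Collecting: FIRST(E) = { '(', 'num' }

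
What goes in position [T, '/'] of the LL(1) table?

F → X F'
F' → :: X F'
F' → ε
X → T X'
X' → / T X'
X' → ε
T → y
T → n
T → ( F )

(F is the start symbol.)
Empty (error entry)

To find M[T, '/'], we find productions for T where '/' is in the predict set (PREDICT(N → α) = (FIRST(α) \ {ε}) ∪ (FOLLOW(N) if α ⇒* ε)).

T → y: PREDICT = { 'y' }
T → n: PREDICT = { 'n' }
T → ( F ): PREDICT = { '(' }

M[T, '/'] is empty (no production applies)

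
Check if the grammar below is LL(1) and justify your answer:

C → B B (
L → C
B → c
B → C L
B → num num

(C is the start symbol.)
No. Predict set conflict for B: { 'c' }

Relevant sets:
  FIRST(C) = { 'c', 'num' }

For B:
  PREDICT(B → c) = { 'c' }
  PREDICT(B → C L) = { 'c', 'num' }
  PREDICT(B → num num) = { 'num' }
C, L have a single production, so nothing to check there.

Conflict found: Predict set conflict for B: { 'c' }
The grammar is NOT LL(1).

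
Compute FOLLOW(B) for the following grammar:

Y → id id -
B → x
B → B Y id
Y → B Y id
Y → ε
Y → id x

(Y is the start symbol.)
To compute FOLLOW(B), find every occurrence of B on a right-hand side N → α B β: add FIRST(β) \ {ε}, and if β is empty or nullable also add FOLLOW(N). Iterate to a fixed point.

In B → B Y id: B is followed by Y id, add FIRST(Y id) \ {ε} = { 'id', 'x' }
In Y → B Y id: B is followed by Y id, add FIRST(Y id) \ {ε} = { 'id', 'x' }

Taking the union: FOLLOW(B) = { 'id', 'x' }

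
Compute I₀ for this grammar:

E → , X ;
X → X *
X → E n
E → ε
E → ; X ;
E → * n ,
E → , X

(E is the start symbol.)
{ [E → . * n ,], [E → . , X ;], [E → . , X], [E → . ; X ;], [E → .], [E' → . E] }

First, augment the grammar with E' → E
I₀ = CLOSURE({ [E' → . E] }):
  [E' → . E] has the dot before E: add [E → . , X ;], [E → .], [E → . ; X ;], [E → . * n ,], [E → . , X]
No further items can be added.

I₀ = { [E → . * n ,], [E → . , X ;], [E → . , X], [E → . ; X ;], [E → .], [E' → . E] }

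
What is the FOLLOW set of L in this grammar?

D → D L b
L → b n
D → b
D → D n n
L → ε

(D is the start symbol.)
{ 'b' }

In D → D L b: L is followed by b, add FIRST(b) \ {ε} = { 'b' }

Taking the union: FOLLOW(L) = { 'b' }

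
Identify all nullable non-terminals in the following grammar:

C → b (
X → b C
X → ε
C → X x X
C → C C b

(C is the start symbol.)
ε-productions: X → ε
So X is immediately nullable.
No further non-terminal can be added: every production for the remaining non-terminals contains a terminal or a non-nullable non-terminal.
Nullable = { 'X' }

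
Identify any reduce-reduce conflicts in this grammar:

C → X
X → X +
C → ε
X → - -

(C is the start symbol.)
No reduce-reduce conflicts

Augment with C' → C and build the canonical LR(0) collection (I0 = CLOSURE({[C' → . C]}), then GOTO on every symbol after a dot until no new states appear). It has 6 states:
  I0: { [C → . X], [C → .], [C' → . C], [X → . - -], [X → . X +] }  — shift, reduce
  I1: { [X → - . -] }  — shift
  I2: { [C' → C .] }  — accept
  I3: { [C → X .], [X → X . +] }  — shift, reduce
  I4: { [X → X + .] }  — reduce
  I5: { [X → - - .] }  — reduce

No state contains more than one complete item.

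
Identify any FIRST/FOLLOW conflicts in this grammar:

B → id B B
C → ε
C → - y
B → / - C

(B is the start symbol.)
No FIRST/FOLLOW conflicts.

A FIRST/FOLLOW conflict occurs when a non-terminal N has a nullable alternative N → β (β ⇒* ε) and another alternative N → α with FIRST(α) ∩ FOLLOW(N) ≠ ∅: on such a lookahead the parser cannot decide between expanding α and letting N vanish via β.

Nullable non-terminals: C.

C: nullable alternative(s) C → ε; FOLLOW(C) = { $, '/', 'id' }
  C → ε: FIRST \ {ε} = { } — this is the only nullable alternative, skip
  C → - y: FIRST \ {ε} = { '-' } — disjoint from FOLLOW(C)

B has no nullable alternative, so no FIRST/FOLLOW check is needed there.

No FIRST/FOLLOW conflicts found.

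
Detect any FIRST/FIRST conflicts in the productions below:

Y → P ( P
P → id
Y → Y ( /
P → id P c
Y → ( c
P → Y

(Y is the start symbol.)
Yes. Y → P '(' P / Y → Y '(' '/' on { '(', 'id' }; Y → P '(' P / Y → '(' c on { '(' }; Y → Y '(' '/' / Y → '(' c on { '(' }; P → id / P → id P c on { 'id' }; P → id / P → Y on { 'id' }; P → id P c / P → Y on { 'id' }

A FIRST/FIRST conflict occurs when two productions N → α and N → β for the same non-terminal have FIRST(α) ∩ FIRST(β) ≠ ∅ (with ε ∈ FIRST of a nullable right-hand side, so two nullable alternatives also conflict).

FIRST sets of the non-terminals at (or reachable through a nullable prefix from) the front of some alternative:
  FIRST(P) = { '(', 'id' }
  FIRST(Y) = { '(', 'id' }

Productions for Y:
  Y → P ( P: FIRST = { '(', 'id' }
  Y → Y ( /: FIRST = { '(', 'id' }
  Y → ( c: FIRST = { '(' }
Productions for P:
  P → id: FIRST = { 'id' }
  P → id P c: FIRST = { 'id' }
  P → Y: FIRST = { '(', 'id' }

Conflict for Y: Y → P ( P and Y → Y ( /
  Overlap: { '(', 'id' }
Conflict for Y: Y → P ( P and Y → ( c
  Overlap: { '(' }
Conflict for Y: Y → Y ( / and Y → ( c
  Overlap: { '(' }
Conflict for P: P → id and P → id P c
  Overlap: { 'id' }
Conflict for P: P → id and P → Y
  Overlap: { 'id' }
Conflict for P: P → id P c and P → Y
  Overlap: { 'id' }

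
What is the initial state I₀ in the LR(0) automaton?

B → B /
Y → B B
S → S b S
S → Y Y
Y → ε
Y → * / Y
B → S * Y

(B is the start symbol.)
{ [B → . B /], [B → . S * Y], [B' → . B], [S → . S b S], [S → . Y Y], [Y → . * / Y], [Y → . B B], [Y → .] }

First, augment the grammar with B' → B
I₀ = CLOSURE({ [B' → . B] }):
  [B' → . B] has the dot before B: add [B → . B /], [B → . S * Y]
  [B → . S * Y] has the dot before S: add [S → . S b S], [S → . Y Y]
  [S → . Y Y] has the dot before Y: add [Y → . B B], [Y → .], [Y → . * / Y]
No further items can be added.

I₀ = { [B → . B /], [B → . S * Y], [B' → . B], [S → . S b S], [S → . Y Y], [Y → . * / Y], [Y → . B B], [Y → .] }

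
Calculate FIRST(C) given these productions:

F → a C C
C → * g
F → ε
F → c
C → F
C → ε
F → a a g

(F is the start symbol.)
{ '*', 'a', 'c', ε }

To compute FIRST(C), examine every production with C on the left-hand side, reading each right-hand side left to right until a non-nullable symbol is reached.

FIRST sets of the other non-terminals involved (by the same procedure, iterated to a fixed point):
  FIRST(F) = { 'a', 'c', ε }

From C → * g:
  - '*' is a terminal: add '*' and stop
From C → F:
  - F is a non-terminal: add FIRST(F) \ {ε} = { 'a', 'c' }
    F is nullable and nothing follows, so the whole right-hand side can vanish: ε ∈ FIRST(C)
From C → ε:
  - ε-production, so ε ∈ FIRST(C)

Collecting: FIRST(C) = { '*', 'a', 'c', ε }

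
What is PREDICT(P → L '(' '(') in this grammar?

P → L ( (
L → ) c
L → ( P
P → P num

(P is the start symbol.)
PREDICT(P → L '(' '(') = (FIRST(RHS) \ {ε}) ∪ (FOLLOW(P) if ε ∈ FIRST(RHS), i.e. RHS ⇒* ε)
FIRST(L) = { '(', ')' }
FIRST(L '(' '(') = { '(', ')' }
ε ∉ FIRST(L '(' '('), so FOLLOW(P) is not added.
PREDICT(P → L '(' '(') = { '(', ')' }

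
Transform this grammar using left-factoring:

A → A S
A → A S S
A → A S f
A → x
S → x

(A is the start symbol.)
A → A S A'
A' → ε
A' → S
A' → f
A → x
S → x

Left-factoring transforms A → αβ₁ | αβ₂ into A → αA' and A' → β₁ | β₂
(α is the longest common prefix among the alternatives). Repeat until
no nonterminal has two alternatives with a common prefix.

Round 1: A has alternatives sharing prefix 'A S'. Introduce A': A → A S A'
  Add: A' → ε
  Add: A' → S
  Add: A' → f

No remaining common prefixes — done.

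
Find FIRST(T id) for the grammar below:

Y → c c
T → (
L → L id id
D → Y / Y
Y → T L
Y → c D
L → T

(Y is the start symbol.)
FIRST sets of the non-terminals involved (from the grammar, by fixed-point iteration):
  FIRST(T) = { '(' }

To compute FIRST(T id), process the symbols left to right:
Symbol T is a non-terminal. Add FIRST(T) \ {ε} = { '(' }
T is not nullable (ε ∉ FIRST(T)), so stop here.
FIRST(T id) = { '(' }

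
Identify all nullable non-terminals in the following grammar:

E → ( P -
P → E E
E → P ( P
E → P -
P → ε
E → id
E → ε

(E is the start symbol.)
ε-productions: P → ε, E → ε
So P, E are immediately nullable.
Every non-terminal is now nullable.
Nullable = { 'E', 'P' }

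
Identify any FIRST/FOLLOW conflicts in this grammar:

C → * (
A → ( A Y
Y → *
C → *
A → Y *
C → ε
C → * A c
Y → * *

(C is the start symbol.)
A FIRST/FOLLOW conflict occurs when a non-terminal N has a nullable alternative N → β (β ⇒* ε) and another alternative N → α with FIRST(α) ∩ FOLLOW(N) ≠ ∅: on such a lookahead the parser cannot decide between expanding α and letting N vanish via β.

Nullable non-terminals: C.

C: nullable alternative(s) C → ε; FOLLOW(C) = { $ }
  C → * (: FIRST \ {ε} = { '*' } — disjoint from FOLLOW(C)
  C → *: FIRST \ {ε} = { '*' } — disjoint from FOLLOW(C)
  C → ε: FIRST \ {ε} = { } — this is the only nullable alternative, skip
  C → * A c: FIRST \ {ε} = { '*' } — disjoint from FOLLOW(C)

A, Y have no nullable alternative, so no FIRST/FOLLOW check is needed there.

No FIRST/FOLLOW conflicts found.

Answer: No FIRST/FOLLOW conflicts.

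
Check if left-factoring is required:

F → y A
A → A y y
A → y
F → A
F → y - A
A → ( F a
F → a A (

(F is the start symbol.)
Yes, F has productions with common prefix 'y'

Left-factoring is needed when two productions for the same non-terminal
share a common prefix on the right-hand side.

Productions for F:
  F → y A
  F → A
  F → y - A
  F → a A (
Productions for A:
  A → A y y
  A → y
  A → ( F a

Found common prefix 'y' in productions for F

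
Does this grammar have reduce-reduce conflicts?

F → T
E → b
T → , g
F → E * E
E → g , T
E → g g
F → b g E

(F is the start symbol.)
A reduce-reduce conflict occurs when an LR(0) state has two complete items [A → α .] and [B → β .] — both call for a reduction, and with no lookahead the parser cannot choose between them.

Augment with F' → F and build the canonical LR(0) collection (I0 = CLOSURE({[F' → . F]}), then GOTO on every symbol after a dot until no new states appear). It has 16 states:
  I0: { [E → . b], [E → . g , T], [E → . g g], [F → . E * E], [F → . T], [F → . b g E], [F' → . F], [T → . , g] }  — shift
  I1: { [T → , . g] }  — shift
  I2: { [F → E . * E] }  — shift
  I3: { [F' → F .] }  — accept
  I4: { [F → T .] }  — reduce
  I5: { [E → b .], [F → b . g E] }  — shift, reduce
  I6: { [E → g . , T], [E → g . g] }  — shift
  I7: { [E → g , . T], [T → . , g] }  — shift
  I8: { [E → g g .] }  — reduce
  I9: { [E → g , T .] }  — reduce
  I10: { [E → . b], [E → . g , T], [E → . g g], [F → b g . E] }  — shift
  I11: { [F → b g E .] }  — reduce
  I12: { [E → b .] }  — reduce
  I13: { [E → . b], [E → . g , T], [E → . g g], [F → E * . E] }  — shift
  I14: { [F → E * E .] }  — reduce
  I15: { [T → , g .] }  — reduce

No state contains more than one complete item.

Answer: No reduce-reduce conflicts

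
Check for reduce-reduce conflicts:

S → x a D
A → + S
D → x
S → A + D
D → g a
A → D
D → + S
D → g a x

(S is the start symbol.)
Yes — I16: [A → + S .] vs [D → + S .]

Augment with S' → S and build the canonical LR(0) collection (I0 = CLOSURE({[S' → . S]}), then GOTO on every symbol after a dot until no new states appear). It has 17 states:
  I0: { [A → . + S], [A → . D], [D → . + S], [D → . g a x], [D → . g a], [D → . x], [S → . A + D], [S → . x a D], [S' → . S] }  — shift
  I1: { [A → + . S], [A → . + S], [A → . D], [D → + . S], [D → . + S], [D → . g a x], [D → . g a], [D → . x], [S → . A + D], [S → . x a D] }  — shift
  I2: { [S → A . + D] }  — shift
  I3: { [A → D .] }  — reduce
  I4: { [S' → S .] }  — accept
  I5: { [D → g . a x], [D → g . a] }  — shift
  I6: { [D → x .], [S → x . a D] }  — shift, reduce
  I7: { [D → . + S], [D → . g a x], [D → . g a], [D → . x], [S → x a . D] }  — shift
  I8: { [A → . + S], [A → . D], [D → + . S], [D → . + S], [D → . g a x], [D → . g a], [D → . x], [S → . A + D], [S → . x a D] }  — shift
  I9: { [S → x a D .] }  — reduce
  I10: { [D → x .] }  — reduce
  I11: { [D → + S .] }  — reduce
  I12: { [D → g a . x], [D → g a .] }  — shift, reduce
  I13: { [D → g a x .] }  — reduce
  I14: { [D → . + S], [D → . g a x], [D → . g a], [D → . x], [S → A + . D] }  — shift
  I15: { [S → A + D .] }  — reduce
  I16: { [A → + S .], [D → + S .] }  — 2 reduces

I16 contains complete items [A → + S .], [D → + S .] — reduce-reduce conflict.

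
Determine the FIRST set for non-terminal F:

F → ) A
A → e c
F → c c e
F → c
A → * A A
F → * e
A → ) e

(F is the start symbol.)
From F → ) A:
  - ')' is a terminal: add ')' and stop
From F → c c e:
  - c is a terminal: add 'c' and stop
From F → c:
  - c is a terminal: add 'c' and stop
From F → * e:
  - '*' is a terminal: add '*' and stop

Collecting: FIRST(F) = { ')', '*', 'c' }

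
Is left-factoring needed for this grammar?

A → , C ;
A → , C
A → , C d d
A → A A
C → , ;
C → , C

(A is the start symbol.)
Left-factoring is needed when two productions for the same non-terminal
share a common prefix on the right-hand side.

Productions for A:
  A → , C ;
  A → , C
  A → , C d d
  A → A A
Productions for C:
  C → , ;
  C → , C

Found common prefix ', C' in productions for A
Found common prefix ',' in productions for C

Answer: Yes, A has productions with common prefix ', C'; C has productions with common prefix ','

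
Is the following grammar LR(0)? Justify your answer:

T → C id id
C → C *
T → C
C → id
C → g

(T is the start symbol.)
Augment with T' → T and build the canonical LR(0) collection (I0 = CLOSURE({[T' → . T]}), then GOTO on every symbol after a dot until no new states appear). It has 8 states:
  I0: { [C → . C *], [C → . g], [C → . id], [T → . C id id], [T → . C], [T' → . T] }  — shift
  I1: { [C → C . *], [T → C . id id], [T → C .] }  — shift, reduce
  I2: { [T' → T .] }  — accept
  I3: { [C → g .] }  — reduce
  I4: { [C → id .] }  — reduce
  I5: { [C → C * .] }  — reduce
  I6: { [T → C id . id] }  — shift
  I7: { [T → C id id .] }  — reduce

Conflict in state I1:
  Shift-reduce conflict between [T → C .] and [C → C . *]
So the grammar is NOT LR(0).

Answer: No. Shift-reduce conflict between [T → C .] and [C → C . *]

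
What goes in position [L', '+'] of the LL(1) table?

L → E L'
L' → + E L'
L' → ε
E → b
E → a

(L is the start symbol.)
To find M[L', '+'], we find productions for L' where '+' is in the predict set (PREDICT(N → α) = (FIRST(α) \ {ε}) ∪ (FOLLOW(N) if α ⇒* ε)).

Relevant sets:
  FOLLOW(L') = { $ }

L' → + E L': PREDICT = { '+' }
  '+' is in predict set, so this production goes in M[L', '+']
L' → ε: PREDICT = { $ }

M[L', '+'] = L' → + E L'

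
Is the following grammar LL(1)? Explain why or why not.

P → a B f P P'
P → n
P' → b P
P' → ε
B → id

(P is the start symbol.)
No. Predict set conflict for P': { 'b' }

A grammar is LL(1) if for each non-terminal N with multiple productions, the predict sets of those productions are pairwise disjoint, where PREDICT(N → α) = (FIRST(α) \ {ε}) ∪ (FOLLOW(N) if α ⇒* ε).

Relevant sets:
  FOLLOW(P') = { $, 'b' }

For P:
  PREDICT(P → a B f P P') = { 'a' }
  PREDICT(P → n) = { 'n' }
For P':
  PREDICT(P' → b P) = { 'b' }
  PREDICT(P' → ε) = { $, 'b' }
B has a single production, so nothing to check there.

Conflict found: Predict set conflict for P': { 'b' }
The grammar is NOT LL(1).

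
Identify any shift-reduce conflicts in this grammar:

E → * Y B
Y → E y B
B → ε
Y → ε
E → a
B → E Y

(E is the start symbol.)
A shift-reduce conflict occurs when an LR(0) state has both:
  - a complete (reduce) item [A → α .] (dot at the end), and
  - a shift item [B → β . c γ] (dot before a terminal).

Augment with E' → E and build the canonical LR(0) collection (I0 = CLOSURE({[E' → . E]}), then GOTO on every symbol after a dot until no new states appear). It has 11 states:
  I0: { [E → . * Y B], [E → . a], [E' → . E] }  — shift
  I1: { [E → * . Y B], [E → . * Y B], [E → . a], [Y → . E y B], [Y → .] }  — shift, reduce
  I2: { [E' → E .] }  — accept
  I3: { [E → a .] }  — reduce
  I4: { [Y → E . y B] }  — shift
  I5: { [B → . E Y], [B → .], [E → * Y . B], [E → . * Y B], [E → . a] }  — shift, reduce
  I6: { [E → * Y B .] }  — reduce
  I7: { [B → E . Y], [E → . * Y B], [E → . a], [Y → . E y B], [Y → .] }  — shift, reduce
  I8: { [B → E Y .] }  — reduce
  I9: { [B → . E Y], [B → .], [E → . * Y B], [E → . a], [Y → E y . B] }  — shift, reduce
  I10: { [Y → E y B .] }  — reduce

I1 contains reduce item [Y → .] and shift items [E → . * Y B], [E → . a] — shift-reduce conflict.
I5 contains reduce item [B → .] and shift items [E → . * Y B], [E → . a] — shift-reduce conflict.
I7 contains reduce item [Y → .] and shift items [E → . * Y B], [E → . a] — shift-reduce conflict.
I9 contains reduce item [B → .] and shift items [E → . * Y B], [E → . a] — shift-reduce conflict.

Answer: Yes — I1: [Y → .] vs [E → . * Y B]; I5: [B → .] vs [E → . * Y B]; I7: [Y → .] vs [E → . * Y B]; I9: [B → .] vs [E → . * Y B]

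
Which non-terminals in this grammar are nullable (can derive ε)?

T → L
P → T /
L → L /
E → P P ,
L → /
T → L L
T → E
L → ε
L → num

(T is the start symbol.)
{ 'L', 'T' }

A non-terminal is nullable if it can derive ε (the empty string): either it has an ε-production, or it has a production whose right-hand side consists entirely of nullable non-terminals.

ε-productions: L → ε
So L is immediately nullable.
T → L: every symbol on the right is nullable, so T is nullable too.
No further non-terminal can be added: every production for the remaining non-terminals contains a terminal or a non-nullable non-terminal.
Nullable = { 'L', 'T' }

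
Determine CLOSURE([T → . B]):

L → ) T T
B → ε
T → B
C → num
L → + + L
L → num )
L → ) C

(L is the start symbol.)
To compute CLOSURE, for each item [A → α.Bβ] where B is a non-terminal, add [B → .γ] for all productions B → γ; repeat for the newly added items until nothing changes.

Start with: [T → . B]
  [T → . B] has the dot before B: add [B → .]
No further items can be added.

CLOSURE = { [B → .], [T → . B] }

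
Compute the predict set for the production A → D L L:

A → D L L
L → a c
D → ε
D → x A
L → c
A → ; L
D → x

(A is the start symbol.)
{ 'a', 'c', 'x' }

PREDICT(A → D L L) = (FIRST(RHS) \ {ε}) ∪ (FOLLOW(A) if ε ∈ FIRST(RHS), i.e. RHS ⇒* ε)
FIRST(D) = { 'x', ε }
FIRST(L) = { 'a', 'c' }
FIRST(D L L) = { 'a', 'c', 'x' }
ε ∉ FIRST(D L L), so FOLLOW(A) is not added.
PREDICT(A → D L L) = { 'a', 'c', 'x' }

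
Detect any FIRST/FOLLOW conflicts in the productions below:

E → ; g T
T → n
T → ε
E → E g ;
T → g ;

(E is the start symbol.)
A FIRST/FOLLOW conflict occurs when a non-terminal N has a nullable alternative N → β (β ⇒* ε) and another alternative N → α with FIRST(α) ∩ FOLLOW(N) ≠ ∅: on such a lookahead the parser cannot decide between expanding α and letting N vanish via β.

Nullable non-terminals: T.

T: nullable alternative(s) T → ε; FOLLOW(T) = { $, 'g' }
  T → n: FIRST \ {ε} = { 'n' } — disjoint from FOLLOW(T)
  T → ε: FIRST \ {ε} = { } — this is the only nullable alternative, skip
  T → g ;: FIRST \ {ε} = { 'g' } — overlaps FOLLOW(T) on { 'g' }: CONFLICT

E has no nullable alternative, so no FIRST/FOLLOW check is needed there.

So the grammar has 1 FIRST/FOLLOW conflict (marked CONFLICT above).

Answer: Yes. T → g ';' with FOLLOW(T) on { 'g' }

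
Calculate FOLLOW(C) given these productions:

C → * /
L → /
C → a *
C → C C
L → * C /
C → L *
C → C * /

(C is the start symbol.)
{ $, '*', '/', 'a' }

To compute FOLLOW(C), find every occurrence of C on a right-hand side N → α C β: add FIRST(β) \ {ε}, and if β is empty or nullable also add FOLLOW(N). Iterate to a fixed point.

C is the start symbol, so $ ∈ FOLLOW(C).
In C → C C: C is followed by C, add FIRST(C) \ {ε} = { '*', '/', 'a' }
In C → C C: C is at the end; this adds FOLLOW(C) to itself — nothing new
In L → * C /: C is followed by '/', add FIRST('/') \ {ε} = { '/' }
In C → C * /: C is followed by '*' '/', add FIRST('*' '/') \ {ε} = { '*' }

Taking the union: FOLLOW(C) = { $, '*', '/', 'a' }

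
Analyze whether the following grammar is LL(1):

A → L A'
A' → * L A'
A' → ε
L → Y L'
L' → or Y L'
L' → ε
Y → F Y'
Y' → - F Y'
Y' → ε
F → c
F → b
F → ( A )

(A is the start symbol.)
Relevant sets:
  FOLLOW(A') = { $, ')' }
  FOLLOW(L') = { $, ')', '*' }
  FOLLOW(Y') = { $, ')', '*', 'or' }

For A':
  PREDICT(A' → '*' L A') = { '*' }
  PREDICT(A' → ε) = { $, ')' }
For L':
  PREDICT(L' → or Y L') = { 'or' }
  PREDICT(L' → ε) = { $, ')', '*' }
For Y':
  PREDICT(Y' → '-' F Y') = { '-' }
  PREDICT(Y' → ε) = { $, ')', '*', 'or' }
For F:
  PREDICT(F → c) = { 'c' }
  PREDICT(F → b) = { 'b' }
  PREDICT(F → '(' A ')') = { '(' }
A, L, Y have a single production, so nothing to check there.

All predict sets are disjoint. The grammar IS LL(1).

Answer: Yes, the grammar is LL(1).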